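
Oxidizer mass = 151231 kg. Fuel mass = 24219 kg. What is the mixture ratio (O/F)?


MR = 151231 / 24219 = 6.24

6.24


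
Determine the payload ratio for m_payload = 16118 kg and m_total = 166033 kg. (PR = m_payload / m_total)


PR = 16118 / 166033 = 0.0971

0.0971


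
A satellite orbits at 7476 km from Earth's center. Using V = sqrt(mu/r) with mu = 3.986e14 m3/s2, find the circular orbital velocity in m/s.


V = sqrt(3.986e14 / 7476000) = 7302 m/s

7302 m/s


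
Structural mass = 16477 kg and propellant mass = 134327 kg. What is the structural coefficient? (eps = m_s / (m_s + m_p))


eps = 16477 / (16477 + 134327) = 0.1093

0.1093


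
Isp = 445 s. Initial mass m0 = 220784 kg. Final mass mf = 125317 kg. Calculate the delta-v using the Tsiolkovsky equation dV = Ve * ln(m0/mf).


Ve = 445 * 9.81 = 4365.45 m/s
dV = 4365.45 * ln(220784/125317) = 2472 m/s

2472 m/s


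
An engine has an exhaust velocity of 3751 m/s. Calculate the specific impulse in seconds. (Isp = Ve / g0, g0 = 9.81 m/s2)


Isp = Ve / g0 = 3751 / 9.81 = 382.4 s

382.4 s


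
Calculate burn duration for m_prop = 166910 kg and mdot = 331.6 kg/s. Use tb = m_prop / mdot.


tb = 166910 / 331.6 = 503.3 s

503.3 s


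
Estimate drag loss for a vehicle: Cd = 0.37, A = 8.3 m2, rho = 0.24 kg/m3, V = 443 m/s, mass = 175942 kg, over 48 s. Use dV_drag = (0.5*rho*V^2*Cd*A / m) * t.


D = 0.5 * 0.24 * 443^2 * 0.37 * 8.3 = 72321.68 N
a = 72321.68 / 175942 = 0.4111 m/s2
dV = 0.4111 * 48 = 19.7 m/s

19.7 m/s


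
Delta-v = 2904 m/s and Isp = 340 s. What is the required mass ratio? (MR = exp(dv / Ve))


Ve = 340 * 9.81 = 3335.4 m/s
MR = exp(2904 / 3335.4) = 2.388

2.388


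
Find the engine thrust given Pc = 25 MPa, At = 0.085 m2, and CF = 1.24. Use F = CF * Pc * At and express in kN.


F = 1.24 * 25e6 * 0.085 = 2.6350e+06 N = 2635.0 kN

2635.0 kN


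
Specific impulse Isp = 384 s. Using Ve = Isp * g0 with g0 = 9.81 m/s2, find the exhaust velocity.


Ve = Isp * g0 = 384 * 9.81 = 3767.0 m/s

3767.0 m/s


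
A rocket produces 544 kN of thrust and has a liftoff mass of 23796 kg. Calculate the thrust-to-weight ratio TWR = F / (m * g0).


TWR = 544000 / (23796 * 9.81) = 2.33

2.33


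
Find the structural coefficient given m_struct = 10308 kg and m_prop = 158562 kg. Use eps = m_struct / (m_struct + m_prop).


eps = 10308 / (10308 + 158562) = 0.061

0.061


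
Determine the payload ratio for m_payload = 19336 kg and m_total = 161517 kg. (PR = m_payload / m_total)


PR = 19336 / 161517 = 0.1197

0.1197


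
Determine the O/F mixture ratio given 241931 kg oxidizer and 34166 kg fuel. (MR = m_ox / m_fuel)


MR = 241931 / 34166 = 7.08

7.08


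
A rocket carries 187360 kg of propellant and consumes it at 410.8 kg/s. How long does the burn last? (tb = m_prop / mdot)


tb = 187360 / 410.8 = 456.1 s

456.1 s


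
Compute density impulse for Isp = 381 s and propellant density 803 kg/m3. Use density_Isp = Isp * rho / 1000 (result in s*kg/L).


rho*Isp = 381 * 803 / 1000 = 306 s*kg/L

306 s*kg/L


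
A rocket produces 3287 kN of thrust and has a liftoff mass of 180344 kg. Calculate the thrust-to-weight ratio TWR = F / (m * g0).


TWR = 3287000 / (180344 * 9.81) = 1.86

1.86


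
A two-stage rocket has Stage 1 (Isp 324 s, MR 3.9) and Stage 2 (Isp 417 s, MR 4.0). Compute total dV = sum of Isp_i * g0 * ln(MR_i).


dV1 = 324 * 9.81 * ln(3.9) = 4325.8 m/s
dV2 = 417 * 9.81 * ln(4.0) = 5671.0 m/s
Total dV = 4325.8 + 5671.0 = 9996.8 m/s ~ 9997 m/s

9997 m/s


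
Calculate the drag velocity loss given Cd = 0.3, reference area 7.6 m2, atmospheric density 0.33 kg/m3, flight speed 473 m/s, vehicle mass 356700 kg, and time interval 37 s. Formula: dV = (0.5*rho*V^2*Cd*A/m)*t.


D = 0.5 * 0.33 * 473^2 * 0.3 * 7.6 = 84166.85 N
a = 84166.85 / 356700 = 0.236 m/s2
dV = 0.236 * 37 = 8.7 m/s

8.7 m/s


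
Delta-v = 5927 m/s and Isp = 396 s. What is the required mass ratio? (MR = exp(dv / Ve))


Ve = 396 * 9.81 = 3884.76 m/s
MR = exp(5927 / 3884.76) = 4.598

4.598


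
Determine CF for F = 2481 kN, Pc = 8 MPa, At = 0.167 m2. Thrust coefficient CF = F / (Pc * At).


CF = 2481000 / (8e6 * 0.167) = 1.86

1.86


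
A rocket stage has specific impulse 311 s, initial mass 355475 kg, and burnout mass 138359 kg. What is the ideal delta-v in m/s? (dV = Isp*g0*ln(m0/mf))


Ve = 311 * 9.81 = 3050.91 m/s
dV = 3050.91 * ln(355475/138359) = 2879 m/s

2879 m/s


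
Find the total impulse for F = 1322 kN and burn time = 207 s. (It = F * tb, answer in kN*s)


It = 1322 * 207 = 273654 kN*s

273654 kN*s


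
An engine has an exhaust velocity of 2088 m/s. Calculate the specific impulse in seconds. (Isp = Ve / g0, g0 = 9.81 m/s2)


Isp = Ve / g0 = 2088 / 9.81 = 212.8 s

212.8 s


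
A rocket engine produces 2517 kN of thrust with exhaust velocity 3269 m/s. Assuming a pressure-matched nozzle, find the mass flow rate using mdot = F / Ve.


mdot = F / Ve = 2517000 / 3269 = 770.0 kg/s

770.0 kg/s


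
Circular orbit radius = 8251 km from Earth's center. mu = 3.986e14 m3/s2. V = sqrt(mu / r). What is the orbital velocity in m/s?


V = sqrt(3.986e14 / 8251000) = 6950 m/s

6950 m/s


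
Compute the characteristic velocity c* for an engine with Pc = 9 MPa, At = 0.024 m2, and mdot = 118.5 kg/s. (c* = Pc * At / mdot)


c* = 9e6 * 0.024 / 118.5 = 1823 m/s

1823 m/s


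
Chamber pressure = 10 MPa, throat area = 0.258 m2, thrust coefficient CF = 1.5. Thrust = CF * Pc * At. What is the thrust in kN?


F = 1.5 * 10e6 * 0.258 = 3.8700e+06 N = 3870.0 kN

3870.0 kN


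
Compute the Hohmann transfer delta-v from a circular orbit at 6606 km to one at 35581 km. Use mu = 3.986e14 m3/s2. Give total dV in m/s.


V1 = sqrt(mu/r1) = 7767.82 m/s
dV1 = V1*(sqrt(2*r2/(r1+r2)) - 1) = 2320.85 m/s
V2 = sqrt(mu/r2) = 3347.03 m/s
dV2 = V2*(1 - sqrt(2*r1/(r1+r2))) = 1473.96 m/s
Total dV = 3795 m/s

3795 m/s


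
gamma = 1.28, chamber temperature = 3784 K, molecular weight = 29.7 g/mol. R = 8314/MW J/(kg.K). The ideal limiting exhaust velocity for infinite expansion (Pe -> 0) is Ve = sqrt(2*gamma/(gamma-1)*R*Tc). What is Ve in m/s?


R = 8314 / 29.7 = 279.93 J/(kg.K)
Ve = sqrt(2 * 1.28 / (1.28 - 1) * 279.93 * 3784) = 3112 m/s

3112 m/s


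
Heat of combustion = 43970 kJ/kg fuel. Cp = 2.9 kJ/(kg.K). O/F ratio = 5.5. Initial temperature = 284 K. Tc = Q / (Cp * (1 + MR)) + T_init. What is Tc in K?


Tc = 43970 / (2.9 * (1 + 5.5)) + 284 = 2617 K

2617 K


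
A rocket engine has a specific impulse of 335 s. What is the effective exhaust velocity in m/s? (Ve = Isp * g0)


Ve = Isp * g0 = 335 * 9.81 = 3286.4 m/s

3286.4 m/s


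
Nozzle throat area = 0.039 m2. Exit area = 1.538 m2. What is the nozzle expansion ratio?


AR = 1.538 / 0.039 = 39.4

39.4


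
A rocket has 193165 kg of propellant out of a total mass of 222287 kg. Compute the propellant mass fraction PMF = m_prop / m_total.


PMF = 193165 / 222287 = 0.869

0.869


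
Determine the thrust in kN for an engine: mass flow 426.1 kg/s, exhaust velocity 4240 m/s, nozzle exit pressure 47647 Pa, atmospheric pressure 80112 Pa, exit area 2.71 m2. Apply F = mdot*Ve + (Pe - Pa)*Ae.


F = 426.1 * 4240 + (47647 - 80112) * 2.71 = 1.7187e+06 N = 1718.7 kN

1718.7 kN


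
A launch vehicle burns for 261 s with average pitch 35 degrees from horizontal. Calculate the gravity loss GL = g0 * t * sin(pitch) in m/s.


GL = 9.81 * 261 * sin(35 deg) = 1469 m/s

1469 m/s


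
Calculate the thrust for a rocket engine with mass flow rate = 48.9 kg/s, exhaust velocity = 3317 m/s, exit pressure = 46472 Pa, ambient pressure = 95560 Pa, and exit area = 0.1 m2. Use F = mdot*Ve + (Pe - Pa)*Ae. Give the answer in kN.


F = 48.9 * 3317 + (46472 - 95560) * 0.1 = 157292.0 N = 157.3 kN

157.3 kN


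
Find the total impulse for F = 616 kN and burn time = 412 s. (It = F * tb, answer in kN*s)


It = 616 * 412 = 253792 kN*s

253792 kN*s


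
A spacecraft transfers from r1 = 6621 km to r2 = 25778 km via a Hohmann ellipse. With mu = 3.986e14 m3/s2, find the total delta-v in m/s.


V1 = sqrt(mu/r1) = 7759.02 m/s
dV1 = V1*(sqrt(2*r2/(r1+r2)) - 1) = 2028.68 m/s
V2 = sqrt(mu/r2) = 3932.28 m/s
dV2 = V2*(1 - sqrt(2*r1/(r1+r2))) = 1418.34 m/s
Total dV = 3447 m/s

3447 m/s


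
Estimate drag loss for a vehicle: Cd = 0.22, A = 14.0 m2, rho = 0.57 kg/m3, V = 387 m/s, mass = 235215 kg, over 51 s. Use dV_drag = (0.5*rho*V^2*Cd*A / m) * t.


D = 0.5 * 0.57 * 387^2 * 0.22 * 14.0 = 131467.23 N
a = 131467.23 / 235215 = 0.5589 m/s2
dV = 0.5589 * 51 = 28.5 m/s

28.5 m/s


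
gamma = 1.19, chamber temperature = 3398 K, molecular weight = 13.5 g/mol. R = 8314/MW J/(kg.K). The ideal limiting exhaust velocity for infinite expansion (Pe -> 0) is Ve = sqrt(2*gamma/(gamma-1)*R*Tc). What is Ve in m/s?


R = 8314 / 13.5 = 615.85 J/(kg.K)
Ve = sqrt(2 * 1.19 / (1.19 - 1) * 615.85 * 3398) = 5120 m/s

5120 m/s


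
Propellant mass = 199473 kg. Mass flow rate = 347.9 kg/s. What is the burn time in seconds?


tb = 199473 / 347.9 = 573.4 s

573.4 s


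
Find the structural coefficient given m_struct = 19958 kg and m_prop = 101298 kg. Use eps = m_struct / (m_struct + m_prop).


eps = 19958 / (19958 + 101298) = 0.1646

0.1646


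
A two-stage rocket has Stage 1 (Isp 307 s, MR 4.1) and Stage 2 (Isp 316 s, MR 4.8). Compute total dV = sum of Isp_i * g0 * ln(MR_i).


dV1 = 307 * 9.81 * ln(4.1) = 4249.4 m/s
dV2 = 316 * 9.81 * ln(4.8) = 4862.6 m/s
Total dV = 4249.4 + 4862.6 = 9112.0 m/s ~ 9112 m/s

9112 m/s


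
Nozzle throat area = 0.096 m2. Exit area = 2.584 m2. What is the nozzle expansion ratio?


AR = 2.584 / 0.096 = 26.9

26.9


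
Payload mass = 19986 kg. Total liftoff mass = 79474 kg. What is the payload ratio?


PR = 19986 / 79474 = 0.2515

0.2515


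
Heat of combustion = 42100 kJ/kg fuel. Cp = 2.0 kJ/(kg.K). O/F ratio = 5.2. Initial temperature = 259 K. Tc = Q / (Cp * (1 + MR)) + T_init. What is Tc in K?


Tc = 42100 / (2.0 * (1 + 5.2)) + 259 = 3654 K

3654 K


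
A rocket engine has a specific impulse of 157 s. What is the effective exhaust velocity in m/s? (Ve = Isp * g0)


Ve = Isp * g0 = 157 * 9.81 = 1540.2 m/s

1540.2 m/s


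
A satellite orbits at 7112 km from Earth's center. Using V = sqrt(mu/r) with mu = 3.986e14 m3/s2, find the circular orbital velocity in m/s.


V = sqrt(3.986e14 / 7112000) = 7486 m/s

7486 m/s


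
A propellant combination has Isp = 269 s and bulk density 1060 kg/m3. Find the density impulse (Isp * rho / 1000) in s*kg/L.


rho*Isp = 269 * 1060 / 1000 = 285 s*kg/L

285 s*kg/L


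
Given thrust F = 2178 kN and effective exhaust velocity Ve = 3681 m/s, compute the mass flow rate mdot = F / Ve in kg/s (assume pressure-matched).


mdot = F / Ve = 2178000 / 3681 = 591.7 kg/s

591.7 kg/s


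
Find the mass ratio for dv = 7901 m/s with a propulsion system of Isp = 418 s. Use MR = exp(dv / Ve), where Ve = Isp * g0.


Ve = 418 * 9.81 = 4100.58 m/s
MR = exp(7901 / 4100.58) = 6.868

6.868


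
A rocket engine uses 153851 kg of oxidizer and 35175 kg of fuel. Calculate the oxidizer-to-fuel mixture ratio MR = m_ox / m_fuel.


MR = 153851 / 35175 = 4.37

4.37


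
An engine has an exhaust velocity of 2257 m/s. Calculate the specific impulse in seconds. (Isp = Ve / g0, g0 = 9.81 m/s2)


Isp = Ve / g0 = 2257 / 9.81 = 230.1 s

230.1 s


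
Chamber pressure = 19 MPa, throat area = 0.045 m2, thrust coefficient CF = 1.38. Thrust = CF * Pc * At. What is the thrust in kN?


F = 1.38 * 19e6 * 0.045 = 1.1799e+06 N = 1179.9 kN

1179.9 kN


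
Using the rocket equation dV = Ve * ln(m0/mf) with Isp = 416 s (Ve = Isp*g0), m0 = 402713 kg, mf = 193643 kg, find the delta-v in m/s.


Ve = 416 * 9.81 = 4080.96 m/s
dV = 4080.96 * ln(402713/193643) = 2988 m/s

2988 m/s


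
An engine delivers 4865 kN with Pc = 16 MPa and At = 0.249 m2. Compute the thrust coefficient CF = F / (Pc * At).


CF = 4865000 / (16e6 * 0.249) = 1.22

1.22


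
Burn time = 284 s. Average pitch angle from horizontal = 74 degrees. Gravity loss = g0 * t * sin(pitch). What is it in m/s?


GL = 9.81 * 284 * sin(74 deg) = 2678 m/s

2678 m/s


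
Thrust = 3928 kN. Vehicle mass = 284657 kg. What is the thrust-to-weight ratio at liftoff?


TWR = 3928000 / (284657 * 9.81) = 1.41

1.41


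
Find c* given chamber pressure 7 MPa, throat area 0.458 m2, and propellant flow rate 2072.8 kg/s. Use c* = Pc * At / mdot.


c* = 7e6 * 0.458 / 2072.8 = 1547 m/s

1547 m/s


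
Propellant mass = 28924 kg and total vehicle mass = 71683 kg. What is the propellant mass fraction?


PMF = 28924 / 71683 = 0.403

0.403


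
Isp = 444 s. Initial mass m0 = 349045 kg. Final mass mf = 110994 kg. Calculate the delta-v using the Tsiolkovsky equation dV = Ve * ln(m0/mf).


Ve = 444 * 9.81 = 4355.64 m/s
dV = 4355.64 * ln(349045/110994) = 4990 m/s

4990 m/s


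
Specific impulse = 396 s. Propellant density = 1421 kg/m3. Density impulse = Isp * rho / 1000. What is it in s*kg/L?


rho*Isp = 396 * 1421 / 1000 = 563 s*kg/L

563 s*kg/L


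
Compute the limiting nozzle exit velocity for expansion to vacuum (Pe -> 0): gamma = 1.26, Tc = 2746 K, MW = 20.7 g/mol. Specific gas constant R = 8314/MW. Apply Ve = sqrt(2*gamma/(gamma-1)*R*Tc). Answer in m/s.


R = 8314 / 20.7 = 401.64 J/(kg.K)
Ve = sqrt(2 * 1.26 / (1.26 - 1) * 401.64 * 2746) = 3270 m/s

3270 m/s


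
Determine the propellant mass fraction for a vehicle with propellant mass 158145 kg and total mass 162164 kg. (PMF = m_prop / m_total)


PMF = 158145 / 162164 = 0.975

0.975


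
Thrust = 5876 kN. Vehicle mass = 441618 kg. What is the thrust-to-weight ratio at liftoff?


TWR = 5876000 / (441618 * 9.81) = 1.36

1.36


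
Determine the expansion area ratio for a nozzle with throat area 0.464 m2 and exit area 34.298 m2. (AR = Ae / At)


AR = 34.298 / 0.464 = 73.9

73.9


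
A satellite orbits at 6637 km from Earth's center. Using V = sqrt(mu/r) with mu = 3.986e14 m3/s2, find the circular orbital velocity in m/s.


V = sqrt(3.986e14 / 6637000) = 7750 m/s

7750 m/s


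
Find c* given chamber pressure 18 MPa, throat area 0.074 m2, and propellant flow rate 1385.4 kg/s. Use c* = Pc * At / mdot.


c* = 18e6 * 0.074 / 1385.4 = 961 m/s

961 m/s


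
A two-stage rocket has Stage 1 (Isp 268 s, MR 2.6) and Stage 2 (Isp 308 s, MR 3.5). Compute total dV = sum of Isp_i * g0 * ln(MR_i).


dV1 = 268 * 9.81 * ln(2.6) = 2512.1 m/s
dV2 = 308 * 9.81 * ln(3.5) = 3785.2 m/s
Total dV = 2512.1 + 3785.2 = 6297.3 m/s ~ 6297 m/s

6297 m/s


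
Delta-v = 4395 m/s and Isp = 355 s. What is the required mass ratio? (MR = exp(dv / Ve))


Ve = 355 * 9.81 = 3482.55 m/s
MR = exp(4395 / 3482.55) = 3.533

3.533


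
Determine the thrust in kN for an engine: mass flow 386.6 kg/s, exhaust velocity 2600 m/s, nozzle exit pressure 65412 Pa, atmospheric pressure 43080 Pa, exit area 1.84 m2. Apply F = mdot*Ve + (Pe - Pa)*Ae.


F = 386.6 * 2600 + (65412 - 43080) * 1.84 = 1.0463e+06 N = 1046.3 kN

1046.3 kN


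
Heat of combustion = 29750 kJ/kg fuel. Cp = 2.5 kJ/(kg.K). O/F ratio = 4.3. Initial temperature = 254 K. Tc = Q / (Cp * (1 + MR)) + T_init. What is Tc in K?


Tc = 29750 / (2.5 * (1 + 4.3)) + 254 = 2499 K

2499 K


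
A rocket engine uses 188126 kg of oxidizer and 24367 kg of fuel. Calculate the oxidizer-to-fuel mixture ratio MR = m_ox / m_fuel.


MR = 188126 / 24367 = 7.72

7.72


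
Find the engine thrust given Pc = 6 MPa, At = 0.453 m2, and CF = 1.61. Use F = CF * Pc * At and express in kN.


F = 1.61 * 6e6 * 0.453 = 4.3760e+06 N = 4376.0 kN

4376.0 kN


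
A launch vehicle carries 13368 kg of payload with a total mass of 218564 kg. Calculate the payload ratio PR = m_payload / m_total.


PR = 13368 / 218564 = 0.0612

0.0612


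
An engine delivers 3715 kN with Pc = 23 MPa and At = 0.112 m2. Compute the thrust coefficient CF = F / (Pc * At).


CF = 3715000 / (23e6 * 0.112) = 1.44

1.44


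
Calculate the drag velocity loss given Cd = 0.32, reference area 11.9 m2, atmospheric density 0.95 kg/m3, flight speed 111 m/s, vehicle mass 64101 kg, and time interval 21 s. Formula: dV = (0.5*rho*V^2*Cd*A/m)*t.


D = 0.5 * 0.95 * 111^2 * 0.32 * 11.9 = 22286.22 N
a = 22286.22 / 64101 = 0.3477 m/s2
dV = 0.3477 * 21 = 7.3 m/s

7.3 m/s


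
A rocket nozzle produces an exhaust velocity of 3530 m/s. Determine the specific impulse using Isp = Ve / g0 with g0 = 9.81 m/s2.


Isp = Ve / g0 = 3530 / 9.81 = 359.8 s

359.8 s


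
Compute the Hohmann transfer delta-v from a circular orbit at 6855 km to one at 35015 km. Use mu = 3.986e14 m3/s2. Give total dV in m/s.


V1 = sqrt(mu/r1) = 7625.44 m/s
dV1 = V1*(sqrt(2*r2/(r1+r2)) - 1) = 2236.34 m/s
V2 = sqrt(mu/r2) = 3373.97 m/s
dV2 = V2*(1 - sqrt(2*r1/(r1+r2))) = 1443.3 m/s
Total dV = 3680 m/s

3680 m/s


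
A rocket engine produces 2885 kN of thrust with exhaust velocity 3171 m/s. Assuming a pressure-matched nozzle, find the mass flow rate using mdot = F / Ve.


mdot = F / Ve = 2885000 / 3171 = 909.8 kg/s

909.8 kg/s


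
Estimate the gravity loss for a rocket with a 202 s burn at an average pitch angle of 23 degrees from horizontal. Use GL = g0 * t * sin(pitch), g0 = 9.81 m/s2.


GL = 9.81 * 202 * sin(23 deg) = 774 m/s

774 m/s


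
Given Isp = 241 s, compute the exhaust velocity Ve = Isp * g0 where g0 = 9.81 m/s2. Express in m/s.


Ve = Isp * g0 = 241 * 9.81 = 2364.2 m/s

2364.2 m/s


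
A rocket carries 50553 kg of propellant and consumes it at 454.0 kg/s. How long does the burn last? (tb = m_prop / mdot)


tb = 50553 / 454.0 = 111.4 s

111.4 s


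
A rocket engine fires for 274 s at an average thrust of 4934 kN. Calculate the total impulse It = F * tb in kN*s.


It = 4934 * 274 = 1351916 kN*s

1351916 kN*s


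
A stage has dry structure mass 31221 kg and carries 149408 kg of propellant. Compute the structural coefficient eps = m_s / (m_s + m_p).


eps = 31221 / (31221 + 149408) = 0.1728

0.1728


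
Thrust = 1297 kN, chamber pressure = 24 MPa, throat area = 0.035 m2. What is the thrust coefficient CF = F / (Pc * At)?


CF = 1297000 / (24e6 * 0.035) = 1.54

1.54


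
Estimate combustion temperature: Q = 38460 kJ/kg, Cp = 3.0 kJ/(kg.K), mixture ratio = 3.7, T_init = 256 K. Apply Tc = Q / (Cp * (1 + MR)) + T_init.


Tc = 38460 / (3.0 * (1 + 3.7)) + 256 = 2984 K

2984 K


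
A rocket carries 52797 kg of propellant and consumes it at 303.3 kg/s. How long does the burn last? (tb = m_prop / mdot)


tb = 52797 / 303.3 = 174.1 s

174.1 s


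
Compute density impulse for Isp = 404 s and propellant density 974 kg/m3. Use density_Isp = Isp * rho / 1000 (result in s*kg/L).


rho*Isp = 404 * 974 / 1000 = 393 s*kg/L

393 s*kg/L


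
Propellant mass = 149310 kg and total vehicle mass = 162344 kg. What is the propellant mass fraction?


PMF = 149310 / 162344 = 0.92

0.92


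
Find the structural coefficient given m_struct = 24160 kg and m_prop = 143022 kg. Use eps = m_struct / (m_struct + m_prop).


eps = 24160 / (24160 + 143022) = 0.1445

0.1445


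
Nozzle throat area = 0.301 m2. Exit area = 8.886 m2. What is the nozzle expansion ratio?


AR = 8.886 / 0.301 = 29.5

29.5


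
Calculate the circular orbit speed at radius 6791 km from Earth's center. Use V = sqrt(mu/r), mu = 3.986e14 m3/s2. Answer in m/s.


V = sqrt(3.986e14 / 6791000) = 7661 m/s

7661 m/s


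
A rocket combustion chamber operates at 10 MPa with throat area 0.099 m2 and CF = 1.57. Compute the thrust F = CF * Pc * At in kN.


F = 1.57 * 10e6 * 0.099 = 1.5543e+06 N = 1554.3 kN

1554.3 kN


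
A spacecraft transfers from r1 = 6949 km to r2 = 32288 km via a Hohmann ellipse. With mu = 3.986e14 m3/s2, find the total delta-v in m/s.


V1 = sqrt(mu/r1) = 7573.69 m/s
dV1 = V1*(sqrt(2*r2/(r1+r2)) - 1) = 2142.48 m/s
V2 = sqrt(mu/r2) = 3513.57 m/s
dV2 = V2*(1 - sqrt(2*r1/(r1+r2))) = 1422.46 m/s
Total dV = 3565 m/s

3565 m/s


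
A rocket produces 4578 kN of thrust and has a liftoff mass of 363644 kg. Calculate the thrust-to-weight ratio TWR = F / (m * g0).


TWR = 4578000 / (363644 * 9.81) = 1.28

1.28


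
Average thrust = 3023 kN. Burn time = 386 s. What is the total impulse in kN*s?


It = 3023 * 386 = 1166878 kN*s

1166878 kN*s


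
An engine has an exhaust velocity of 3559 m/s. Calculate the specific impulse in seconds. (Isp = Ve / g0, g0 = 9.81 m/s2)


Isp = Ve / g0 = 3559 / 9.81 = 362.8 s

362.8 s


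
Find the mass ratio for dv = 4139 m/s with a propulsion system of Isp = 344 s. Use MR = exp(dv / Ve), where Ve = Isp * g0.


Ve = 344 * 9.81 = 3374.64 m/s
MR = exp(4139 / 3374.64) = 3.409

3.409


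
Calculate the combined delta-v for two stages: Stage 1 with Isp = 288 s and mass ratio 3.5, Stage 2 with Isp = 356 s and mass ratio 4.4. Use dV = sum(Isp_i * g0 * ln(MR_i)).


dV1 = 288 * 9.81 * ln(3.5) = 3539.4 m/s
dV2 = 356 * 9.81 * ln(4.4) = 5174.3 m/s
Total dV = 3539.4 + 5174.3 = 8713.7 m/s ~ 8714 m/s

8714 m/s


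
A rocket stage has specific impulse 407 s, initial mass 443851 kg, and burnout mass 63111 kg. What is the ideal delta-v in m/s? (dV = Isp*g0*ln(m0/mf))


Ve = 407 * 9.81 = 3992.67 m/s
dV = 3992.67 * ln(443851/63111) = 7788 m/s

7788 m/s


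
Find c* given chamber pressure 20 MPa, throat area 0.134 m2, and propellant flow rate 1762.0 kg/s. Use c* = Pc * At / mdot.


c* = 20e6 * 0.134 / 1762.0 = 1521 m/s

1521 m/s


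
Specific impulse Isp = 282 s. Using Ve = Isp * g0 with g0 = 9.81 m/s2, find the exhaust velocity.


Ve = Isp * g0 = 282 * 9.81 = 2766.4 m/s

2766.4 m/s


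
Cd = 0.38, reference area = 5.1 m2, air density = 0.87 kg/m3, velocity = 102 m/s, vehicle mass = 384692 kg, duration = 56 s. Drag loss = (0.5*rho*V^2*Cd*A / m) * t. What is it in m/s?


D = 0.5 * 0.87 * 102^2 * 0.38 * 5.1 = 8770.88 N
a = 8770.88 / 384692 = 0.0228 m/s2
dV = 0.0228 * 56 = 1.3 m/s

1.3 m/s


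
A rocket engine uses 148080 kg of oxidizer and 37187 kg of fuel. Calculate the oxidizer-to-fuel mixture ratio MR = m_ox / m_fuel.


MR = 148080 / 37187 = 3.98

3.98


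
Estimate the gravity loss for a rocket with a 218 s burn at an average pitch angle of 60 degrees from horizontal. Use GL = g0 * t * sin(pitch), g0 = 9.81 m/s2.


GL = 9.81 * 218 * sin(60 deg) = 1852 m/s

1852 m/s


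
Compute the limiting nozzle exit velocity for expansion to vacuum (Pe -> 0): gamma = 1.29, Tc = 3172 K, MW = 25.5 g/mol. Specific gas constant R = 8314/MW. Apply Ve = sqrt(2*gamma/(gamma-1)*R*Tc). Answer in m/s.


R = 8314 / 25.5 = 326.04 J/(kg.K)
Ve = sqrt(2 * 1.29 / (1.29 - 1) * 326.04 * 3172) = 3033 m/s

3033 m/s


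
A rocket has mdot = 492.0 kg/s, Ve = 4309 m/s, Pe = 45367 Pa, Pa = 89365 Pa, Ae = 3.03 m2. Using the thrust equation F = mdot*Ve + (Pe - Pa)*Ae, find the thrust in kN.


F = 492.0 * 4309 + (45367 - 89365) * 3.03 = 1.9867e+06 N = 1986.7 kN

1986.7 kN


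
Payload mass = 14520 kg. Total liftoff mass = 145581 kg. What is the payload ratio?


PR = 14520 / 145581 = 0.0997

0.0997


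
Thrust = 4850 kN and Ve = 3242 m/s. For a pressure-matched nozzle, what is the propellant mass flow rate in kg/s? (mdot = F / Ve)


mdot = F / Ve = 4850000 / 3242 = 1496.0 kg/s

1496.0 kg/s


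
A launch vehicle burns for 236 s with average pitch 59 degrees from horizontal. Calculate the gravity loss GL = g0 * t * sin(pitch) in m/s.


GL = 9.81 * 236 * sin(59 deg) = 1984 m/s

1984 m/s


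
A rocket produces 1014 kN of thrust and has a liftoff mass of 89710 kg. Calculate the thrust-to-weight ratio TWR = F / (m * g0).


TWR = 1014000 / (89710 * 9.81) = 1.15

1.15


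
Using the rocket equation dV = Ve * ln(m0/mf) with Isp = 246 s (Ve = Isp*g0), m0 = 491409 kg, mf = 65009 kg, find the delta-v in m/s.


Ve = 246 * 9.81 = 2413.26 m/s
dV = 2413.26 * ln(491409/65009) = 4881 m/s

4881 m/s


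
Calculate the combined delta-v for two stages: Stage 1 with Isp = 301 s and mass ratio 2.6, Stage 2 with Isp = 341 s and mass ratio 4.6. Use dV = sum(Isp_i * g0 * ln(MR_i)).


dV1 = 301 * 9.81 * ln(2.6) = 2821.4 m/s
dV2 = 341 * 9.81 * ln(4.6) = 5105.0 m/s
Total dV = 2821.4 + 5105.0 = 7926.4 m/s ~ 7926 m/s

7926 m/s


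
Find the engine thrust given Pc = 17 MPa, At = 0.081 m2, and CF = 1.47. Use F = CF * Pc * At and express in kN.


F = 1.47 * 17e6 * 0.081 = 2.0242e+06 N = 2024.2 kN

2024.2 kN


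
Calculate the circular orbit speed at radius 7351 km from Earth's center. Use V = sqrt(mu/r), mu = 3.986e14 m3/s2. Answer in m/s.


V = sqrt(3.986e14 / 7351000) = 7364 m/s

7364 m/s


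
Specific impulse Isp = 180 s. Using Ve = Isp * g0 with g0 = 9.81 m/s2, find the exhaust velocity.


Ve = Isp * g0 = 180 * 9.81 = 1765.8 m/s

1765.8 m/s


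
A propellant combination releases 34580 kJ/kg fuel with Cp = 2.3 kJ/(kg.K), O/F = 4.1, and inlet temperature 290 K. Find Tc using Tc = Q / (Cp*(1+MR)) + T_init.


Tc = 34580 / (2.3 * (1 + 4.1)) + 290 = 3238 K

3238 K


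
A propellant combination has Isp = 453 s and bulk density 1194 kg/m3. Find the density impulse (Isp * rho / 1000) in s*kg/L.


rho*Isp = 453 * 1194 / 1000 = 541 s*kg/L

541 s*kg/L


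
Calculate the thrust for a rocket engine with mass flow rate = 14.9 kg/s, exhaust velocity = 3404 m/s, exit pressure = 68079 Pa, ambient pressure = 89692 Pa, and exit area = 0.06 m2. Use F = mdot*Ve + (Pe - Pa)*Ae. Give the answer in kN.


F = 14.9 * 3404 + (68079 - 89692) * 0.06 = 49423.0 N = 49.4 kN

49.4 kN


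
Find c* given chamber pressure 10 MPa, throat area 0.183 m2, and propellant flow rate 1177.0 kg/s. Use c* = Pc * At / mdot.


c* = 10e6 * 0.183 / 1177.0 = 1555 m/s

1555 m/s


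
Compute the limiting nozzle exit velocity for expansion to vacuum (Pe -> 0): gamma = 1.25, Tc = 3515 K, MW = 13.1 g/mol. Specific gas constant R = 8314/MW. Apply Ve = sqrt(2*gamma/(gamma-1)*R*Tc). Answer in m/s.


R = 8314 / 13.1 = 634.66 J/(kg.K)
Ve = sqrt(2 * 1.25 / (1.25 - 1) * 634.66 * 3515) = 4723 m/s

4723 m/s


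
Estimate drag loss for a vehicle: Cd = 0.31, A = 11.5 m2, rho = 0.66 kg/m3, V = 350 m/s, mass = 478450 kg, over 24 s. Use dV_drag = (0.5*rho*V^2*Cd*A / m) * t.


D = 0.5 * 0.66 * 350^2 * 0.31 * 11.5 = 144115.12 N
a = 144115.12 / 478450 = 0.3012 m/s2
dV = 0.3012 * 24 = 7.2 m/s

7.2 m/s


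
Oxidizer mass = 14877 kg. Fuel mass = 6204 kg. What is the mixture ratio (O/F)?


MR = 14877 / 6204 = 2.4

2.4


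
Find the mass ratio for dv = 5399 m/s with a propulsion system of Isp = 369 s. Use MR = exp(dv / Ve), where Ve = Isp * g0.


Ve = 369 * 9.81 = 3619.89 m/s
MR = exp(5399 / 3619.89) = 4.444

4.444


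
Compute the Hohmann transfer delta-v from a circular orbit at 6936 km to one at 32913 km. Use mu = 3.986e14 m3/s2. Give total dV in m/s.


V1 = sqrt(mu/r1) = 7580.78 m/s
dV1 = V1*(sqrt(2*r2/(r1+r2)) - 1) = 2162.47 m/s
V2 = sqrt(mu/r2) = 3480.05 m/s
dV2 = V2*(1 - sqrt(2*r1/(r1+r2))) = 1426.78 m/s
Total dV = 3589 m/s

3589 m/s


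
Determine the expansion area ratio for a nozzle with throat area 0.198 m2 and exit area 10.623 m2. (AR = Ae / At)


AR = 10.623 / 0.198 = 53.7

53.7


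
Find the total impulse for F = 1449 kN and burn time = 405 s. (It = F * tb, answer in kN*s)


It = 1449 * 405 = 586845 kN*s

586845 kN*s


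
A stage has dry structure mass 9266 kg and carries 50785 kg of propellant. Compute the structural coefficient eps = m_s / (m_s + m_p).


eps = 9266 / (9266 + 50785) = 0.1543

0.1543


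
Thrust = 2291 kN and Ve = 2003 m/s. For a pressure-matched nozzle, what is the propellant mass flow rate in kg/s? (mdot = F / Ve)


mdot = F / Ve = 2291000 / 2003 = 1143.8 kg/s

1143.8 kg/s


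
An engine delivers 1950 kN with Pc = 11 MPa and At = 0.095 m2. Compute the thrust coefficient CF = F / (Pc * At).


CF = 1950000 / (11e6 * 0.095) = 1.87

1.87


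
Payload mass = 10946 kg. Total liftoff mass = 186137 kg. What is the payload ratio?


PR = 10946 / 186137 = 0.0588

0.0588


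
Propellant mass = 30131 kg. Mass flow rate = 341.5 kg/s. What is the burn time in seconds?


tb = 30131 / 341.5 = 88.2 s

88.2 s


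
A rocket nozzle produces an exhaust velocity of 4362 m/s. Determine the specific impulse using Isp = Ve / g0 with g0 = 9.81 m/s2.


Isp = Ve / g0 = 4362 / 9.81 = 444.6 s

444.6 s


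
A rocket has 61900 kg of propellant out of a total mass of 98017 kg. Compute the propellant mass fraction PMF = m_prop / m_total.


PMF = 61900 / 98017 = 0.632

0.632


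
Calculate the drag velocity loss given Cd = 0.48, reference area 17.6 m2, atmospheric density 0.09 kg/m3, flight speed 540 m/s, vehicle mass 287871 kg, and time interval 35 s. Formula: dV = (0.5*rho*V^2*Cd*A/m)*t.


D = 0.5 * 0.09 * 540^2 * 0.48 * 17.6 = 110854.66 N
a = 110854.66 / 287871 = 0.3851 m/s2
dV = 0.3851 * 35 = 13.5 m/s

13.5 m/s


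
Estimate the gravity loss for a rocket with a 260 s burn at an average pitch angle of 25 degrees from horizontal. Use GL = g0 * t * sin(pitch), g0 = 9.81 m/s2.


GL = 9.81 * 260 * sin(25 deg) = 1078 m/s

1078 m/s


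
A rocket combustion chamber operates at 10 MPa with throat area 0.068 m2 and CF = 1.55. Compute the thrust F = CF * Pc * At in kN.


F = 1.55 * 10e6 * 0.068 = 1.0540e+06 N = 1054.0 kN

1054.0 kN


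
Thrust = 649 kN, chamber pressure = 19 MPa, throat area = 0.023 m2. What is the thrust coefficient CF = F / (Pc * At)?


CF = 649000 / (19e6 * 0.023) = 1.49

1.49


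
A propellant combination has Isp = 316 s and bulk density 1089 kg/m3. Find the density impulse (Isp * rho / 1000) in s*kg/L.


rho*Isp = 316 * 1089 / 1000 = 344 s*kg/L

344 s*kg/L


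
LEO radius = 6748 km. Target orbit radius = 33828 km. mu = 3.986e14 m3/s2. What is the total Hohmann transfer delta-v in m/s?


V1 = sqrt(mu/r1) = 7685.66 m/s
dV1 = V1*(sqrt(2*r2/(r1+r2)) - 1) = 2238.64 m/s
V2 = sqrt(mu/r2) = 3432.66 m/s
dV2 = V2*(1 - sqrt(2*r1/(r1+r2))) = 1452.96 m/s
Total dV = 3692 m/s

3692 m/s


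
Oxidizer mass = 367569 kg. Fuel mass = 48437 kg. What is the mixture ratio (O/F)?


MR = 367569 / 48437 = 7.59

7.59


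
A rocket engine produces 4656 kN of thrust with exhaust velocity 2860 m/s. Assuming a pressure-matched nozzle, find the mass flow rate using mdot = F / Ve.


mdot = F / Ve = 4656000 / 2860 = 1628.0 kg/s

1628.0 kg/s


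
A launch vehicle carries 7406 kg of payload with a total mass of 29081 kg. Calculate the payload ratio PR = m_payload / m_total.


PR = 7406 / 29081 = 0.2547

0.2547


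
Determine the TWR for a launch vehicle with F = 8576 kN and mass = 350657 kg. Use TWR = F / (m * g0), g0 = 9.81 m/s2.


TWR = 8576000 / (350657 * 9.81) = 2.49

2.49


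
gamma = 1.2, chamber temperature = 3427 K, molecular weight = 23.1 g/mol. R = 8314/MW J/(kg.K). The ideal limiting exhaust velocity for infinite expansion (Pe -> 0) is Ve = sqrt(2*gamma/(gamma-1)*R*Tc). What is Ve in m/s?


R = 8314 / 23.1 = 359.91 J/(kg.K)
Ve = sqrt(2 * 1.2 / (1.2 - 1) * 359.91 * 3427) = 3847 m/s

3847 m/s


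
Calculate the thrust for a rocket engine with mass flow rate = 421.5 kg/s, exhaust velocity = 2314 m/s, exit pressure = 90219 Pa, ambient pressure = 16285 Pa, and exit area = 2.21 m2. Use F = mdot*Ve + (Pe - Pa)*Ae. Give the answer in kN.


F = 421.5 * 2314 + (90219 - 16285) * 2.21 = 1.1387e+06 N = 1138.7 kN

1138.7 kN


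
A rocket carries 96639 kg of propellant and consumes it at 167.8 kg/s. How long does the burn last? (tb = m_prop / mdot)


tb = 96639 / 167.8 = 575.9 s

575.9 s


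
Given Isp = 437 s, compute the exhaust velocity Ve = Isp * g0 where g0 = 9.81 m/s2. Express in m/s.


Ve = Isp * g0 = 437 * 9.81 = 4287.0 m/s

4287.0 m/s


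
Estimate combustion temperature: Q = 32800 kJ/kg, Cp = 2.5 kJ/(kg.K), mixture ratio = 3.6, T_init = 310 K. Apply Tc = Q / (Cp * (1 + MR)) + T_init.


Tc = 32800 / (2.5 * (1 + 3.6)) + 310 = 3162 K

3162 K


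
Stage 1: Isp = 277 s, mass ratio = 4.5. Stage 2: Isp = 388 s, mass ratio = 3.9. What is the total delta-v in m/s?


dV1 = 277 * 9.81 * ln(4.5) = 4087.1 m/s
dV2 = 388 * 9.81 * ln(3.9) = 5180.3 m/s
Total dV = 4087.1 + 5180.3 = 9267.4 m/s ~ 9267 m/s

9267 m/s


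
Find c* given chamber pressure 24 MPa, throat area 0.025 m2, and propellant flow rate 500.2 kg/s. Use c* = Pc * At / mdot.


c* = 24e6 * 0.025 / 500.2 = 1200 m/s

1200 m/s


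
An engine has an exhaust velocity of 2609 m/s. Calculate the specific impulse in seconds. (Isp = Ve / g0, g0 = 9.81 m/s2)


Isp = Ve / g0 = 2609 / 9.81 = 266.0 s

266.0 s


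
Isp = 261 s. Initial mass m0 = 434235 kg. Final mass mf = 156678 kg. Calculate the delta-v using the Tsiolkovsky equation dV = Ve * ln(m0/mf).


Ve = 261 * 9.81 = 2560.41 m/s
dV = 2560.41 * ln(434235/156678) = 2610 m/s

2610 m/s


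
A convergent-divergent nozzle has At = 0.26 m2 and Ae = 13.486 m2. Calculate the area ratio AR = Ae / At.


AR = 13.486 / 0.26 = 51.9

51.9


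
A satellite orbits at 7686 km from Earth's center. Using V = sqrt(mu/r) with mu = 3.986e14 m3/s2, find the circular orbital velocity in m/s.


V = sqrt(3.986e14 / 7686000) = 7201 m/s

7201 m/s


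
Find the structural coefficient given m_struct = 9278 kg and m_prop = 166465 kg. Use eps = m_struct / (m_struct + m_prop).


eps = 9278 / (9278 + 166465) = 0.0528

0.0528


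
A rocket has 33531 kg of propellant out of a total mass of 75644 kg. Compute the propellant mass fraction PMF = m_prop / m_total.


PMF = 33531 / 75644 = 0.443

0.443


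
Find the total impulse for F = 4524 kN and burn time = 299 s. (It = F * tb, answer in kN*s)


It = 4524 * 299 = 1352676 kN*s

1352676 kN*s


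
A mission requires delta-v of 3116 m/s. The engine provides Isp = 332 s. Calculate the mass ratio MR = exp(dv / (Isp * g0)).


Ve = 332 * 9.81 = 3256.92 m/s
MR = exp(3116 / 3256.92) = 2.603

2.603


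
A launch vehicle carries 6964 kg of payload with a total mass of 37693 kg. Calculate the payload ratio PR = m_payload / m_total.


PR = 6964 / 37693 = 0.1848

0.1848


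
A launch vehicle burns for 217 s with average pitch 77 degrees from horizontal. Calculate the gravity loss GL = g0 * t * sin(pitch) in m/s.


GL = 9.81 * 217 * sin(77 deg) = 2074 m/s

2074 m/s


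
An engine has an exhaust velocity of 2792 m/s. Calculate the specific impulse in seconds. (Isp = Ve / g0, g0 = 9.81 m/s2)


Isp = Ve / g0 = 2792 / 9.81 = 284.6 s

284.6 s


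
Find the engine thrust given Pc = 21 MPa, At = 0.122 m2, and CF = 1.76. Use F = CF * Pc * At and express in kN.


F = 1.76 * 21e6 * 0.122 = 4.5091e+06 N = 4509.1 kN

4509.1 kN


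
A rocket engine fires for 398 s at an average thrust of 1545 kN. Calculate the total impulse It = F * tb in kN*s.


It = 1545 * 398 = 614910 kN*s

614910 kN*s


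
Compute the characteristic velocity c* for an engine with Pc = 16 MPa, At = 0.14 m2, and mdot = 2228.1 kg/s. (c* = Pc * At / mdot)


c* = 16e6 * 0.14 / 2228.1 = 1005 m/s

1005 m/s


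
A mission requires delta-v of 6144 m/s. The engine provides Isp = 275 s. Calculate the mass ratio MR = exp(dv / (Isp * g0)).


Ve = 275 * 9.81 = 2697.75 m/s
MR = exp(6144 / 2697.75) = 9.752

9.752


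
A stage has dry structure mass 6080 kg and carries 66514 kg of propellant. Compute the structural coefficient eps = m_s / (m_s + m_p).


eps = 6080 / (6080 + 66514) = 0.0838

0.0838


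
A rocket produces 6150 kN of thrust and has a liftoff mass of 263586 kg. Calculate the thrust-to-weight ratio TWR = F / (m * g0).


TWR = 6150000 / (263586 * 9.81) = 2.38

2.38


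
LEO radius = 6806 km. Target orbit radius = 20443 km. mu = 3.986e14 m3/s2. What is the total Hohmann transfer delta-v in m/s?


V1 = sqrt(mu/r1) = 7652.84 m/s
dV1 = V1*(sqrt(2*r2/(r1+r2)) - 1) = 1721.37 m/s
V2 = sqrt(mu/r2) = 4415.67 m/s
dV2 = V2*(1 - sqrt(2*r1/(r1+r2))) = 1294.75 m/s
Total dV = 3016 m/s

3016 m/s


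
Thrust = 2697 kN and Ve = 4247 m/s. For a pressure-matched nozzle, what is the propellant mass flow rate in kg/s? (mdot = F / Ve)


mdot = F / Ve = 2697000 / 4247 = 635.0 kg/s

635.0 kg/s


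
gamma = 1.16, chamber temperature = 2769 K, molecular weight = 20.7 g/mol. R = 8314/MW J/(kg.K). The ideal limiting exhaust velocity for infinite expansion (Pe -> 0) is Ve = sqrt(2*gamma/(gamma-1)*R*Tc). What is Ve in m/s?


R = 8314 / 20.7 = 401.64 J/(kg.K)
Ve = sqrt(2 * 1.16 / (1.16 - 1) * 401.64 * 2769) = 4016 m/s

4016 m/s


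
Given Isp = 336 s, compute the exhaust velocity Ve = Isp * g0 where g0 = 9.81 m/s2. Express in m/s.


Ve = Isp * g0 = 336 * 9.81 = 3296.2 m/s

3296.2 m/s


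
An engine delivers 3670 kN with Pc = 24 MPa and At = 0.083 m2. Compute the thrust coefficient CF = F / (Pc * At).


CF = 3670000 / (24e6 * 0.083) = 1.84

1.84


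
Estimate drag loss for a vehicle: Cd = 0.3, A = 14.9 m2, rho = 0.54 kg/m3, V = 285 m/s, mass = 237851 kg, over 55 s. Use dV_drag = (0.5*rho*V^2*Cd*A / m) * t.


D = 0.5 * 0.54 * 285^2 * 0.3 * 14.9 = 98030.45 N
a = 98030.45 / 237851 = 0.4122 m/s2
dV = 0.4122 * 55 = 22.7 m/s

22.7 m/s


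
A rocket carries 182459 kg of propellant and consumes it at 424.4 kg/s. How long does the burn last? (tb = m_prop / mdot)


tb = 182459 / 424.4 = 429.9 s

429.9 s


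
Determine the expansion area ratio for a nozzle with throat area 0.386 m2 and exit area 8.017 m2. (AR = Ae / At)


AR = 8.017 / 0.386 = 20.8

20.8


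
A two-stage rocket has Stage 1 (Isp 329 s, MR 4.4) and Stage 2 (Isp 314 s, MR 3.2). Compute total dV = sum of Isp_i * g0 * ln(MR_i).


dV1 = 329 * 9.81 * ln(4.4) = 4781.9 m/s
dV2 = 314 * 9.81 * ln(3.2) = 3582.9 m/s
Total dV = 4781.9 + 3582.9 = 8364.8 m/s ~ 8365 m/s

8365 m/s


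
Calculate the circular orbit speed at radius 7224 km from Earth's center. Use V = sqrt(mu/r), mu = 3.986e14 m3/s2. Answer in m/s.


V = sqrt(3.986e14 / 7224000) = 7428 m/s

7428 m/s


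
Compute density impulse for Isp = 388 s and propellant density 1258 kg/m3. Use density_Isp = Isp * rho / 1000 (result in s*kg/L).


rho*Isp = 388 * 1258 / 1000 = 488 s*kg/L

488 s*kg/L


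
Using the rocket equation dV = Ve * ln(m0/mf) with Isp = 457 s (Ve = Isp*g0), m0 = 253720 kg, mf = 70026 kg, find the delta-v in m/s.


Ve = 457 * 9.81 = 4483.17 m/s
dV = 4483.17 * ln(253720/70026) = 5771 m/s

5771 m/s


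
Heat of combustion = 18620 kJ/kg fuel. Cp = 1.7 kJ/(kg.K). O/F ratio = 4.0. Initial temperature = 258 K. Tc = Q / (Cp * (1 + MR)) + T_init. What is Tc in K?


Tc = 18620 / (1.7 * (1 + 4.0)) + 258 = 2449 K

2449 K


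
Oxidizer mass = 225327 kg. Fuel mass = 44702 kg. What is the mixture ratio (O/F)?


MR = 225327 / 44702 = 5.04

5.04


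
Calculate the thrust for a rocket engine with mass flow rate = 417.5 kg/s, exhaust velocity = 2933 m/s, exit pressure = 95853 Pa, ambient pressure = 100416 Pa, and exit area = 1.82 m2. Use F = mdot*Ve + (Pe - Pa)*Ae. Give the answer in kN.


F = 417.5 * 2933 + (95853 - 100416) * 1.82 = 1.2162e+06 N = 1216.2 kN

1216.2 kN


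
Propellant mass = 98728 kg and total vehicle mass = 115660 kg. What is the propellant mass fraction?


PMF = 98728 / 115660 = 0.854

0.854


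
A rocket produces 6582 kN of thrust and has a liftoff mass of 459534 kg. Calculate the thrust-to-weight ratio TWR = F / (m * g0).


TWR = 6582000 / (459534 * 9.81) = 1.46

1.46


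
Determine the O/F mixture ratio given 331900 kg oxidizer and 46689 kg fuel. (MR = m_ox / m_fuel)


MR = 331900 / 46689 = 7.11

7.11


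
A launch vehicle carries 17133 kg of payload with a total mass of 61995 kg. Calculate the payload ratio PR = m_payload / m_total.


PR = 17133 / 61995 = 0.2764

0.2764
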